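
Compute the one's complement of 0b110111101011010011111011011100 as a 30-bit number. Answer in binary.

Invert each bit: 110111101011010011111011011100 → 001000010100101100000100100011.

0b001000010100101100000100100011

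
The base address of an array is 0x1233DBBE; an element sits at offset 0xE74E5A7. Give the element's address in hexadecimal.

Add column by column in base 16, right to left:
  E+7 = 5 carry 1
  B+A+1 = 6 carry 1
  B+5+1 = 1 carry 1
  D+E+1 = C carry 1
  3+4+1 = 8
  3+7 = A
  2+E = 0 carry 1
  1+0+1 = 2

0x20A8C165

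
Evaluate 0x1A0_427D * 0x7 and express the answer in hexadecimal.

0xB61D16B

Multiply each base-16 digit by 7, carrying:
  D×7 = 91 → write B carry 5
  7×7+5 = 54 → write 6 carry 3
  2×7+3 = 17 → write 1 carry 1
  4×7+1 = 29 → write D carry 1
  0×7+1 = 1 → write 1
  A×7 = 70 → write 6 carry 4
  1×7+4 = 11 → write B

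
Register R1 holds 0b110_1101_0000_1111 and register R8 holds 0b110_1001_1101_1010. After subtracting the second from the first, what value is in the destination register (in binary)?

0b1100110101

Subtract column by column in base 2:
  1-0 → 1
  1-1 → 0
  1-0 → 1
  1-1 → 0
  0-1 → 1 (borrow)
  0-0-1 → 1 (borrow)
  0-1-1 → 0 (borrow)
  0-1-1 → 0 (borrow)
  1-1-1 → 1 (borrow)
  0-0-1 → 1 (borrow)
  1-0-1 → 0
  1-1 → 0
  0-0 → 0
  1-1 → 0
  1-1 → 0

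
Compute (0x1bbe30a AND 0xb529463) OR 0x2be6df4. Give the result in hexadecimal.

0x1bbe30a AND 0xb529463 = 0x1128002.
Then OR with 0x2be6df4.

0x3beedf6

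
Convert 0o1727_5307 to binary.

0b1111010111101011000111

Each octal digit is 3 bits: 1=001 7=111 2=010 7=111 5=101 3=011 0=000 7=111.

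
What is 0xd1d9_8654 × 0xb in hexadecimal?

Multiply each base-16 digit by 11, carrying:
  4×11 = 44 → write c carry 2
  5×11+2 = 57 → write 9 carry 3
  6×11+3 = 69 → write 5 carry 4
  8×11+4 = 92 → write c carry 5
  9×11+5 = 104 → write 8 carry 6
  d×11+6 = 149 → write 5 carry 9
  1×11+9 = 20 → write 4 carry 1
  d×11+1 = 144 → write 0 carry 9
  remaining carry: 9

0x90458c59c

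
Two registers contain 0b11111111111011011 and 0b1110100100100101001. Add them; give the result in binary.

Add column by column in base 2, right to left:
  1+1 = 0 carry 1
  1+0+1 = 0 carry 1
  0+0+1 = 1
  1+1 = 0 carry 1
  1+0+1 = 0 carry 1
  0+1+1 = 0 carry 1
  1+0+1 = 0 carry 1
  1+0+1 = 0 carry 1
  1+1+1 = 1 carry 1
  1+0+1 = 0 carry 1
  1+0+1 = 0 carry 1
  1+1+1 = 1 carry 1
  1+0+1 = 0 carry 1
  1+0+1 = 0 carry 1
  1+1+1 = 1 carry 1
  1+0+1 = 0 carry 1
  1+1+1 = 1 carry 1
  0+1+1 = 0 carry 1
  0+1+1 = 0 carry 1
  final carry 1

0b10010100100100000100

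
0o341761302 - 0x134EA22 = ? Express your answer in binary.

0o341761302 = 0b11100001111110001011000010 in binary.
0x134EA22 = 0b1001101001110101000100010 in binary.
Subtract column by column in base 2:
  0-0 → 0
  1-1 → 0
  0-0 → 0
  0-0 → 0
  0-0 → 0
  0-1 → 1 (borrow)
  1-0-1 → 0
  1-0 → 1
  0-0 → 0
  1-1 → 0
  0-0 → 0
  0-1 → 1 (borrow)
  0-0-1 → 1 (borrow)
  1-1-1 → 1 (borrow)
  1-1-1 → 1 (borrow)
  1-1-1 → 1 (borrow)
  1-0-1 → 0
  1-0 → 1
  1-1 → 0
  0-0 → 0
  0-1 → 1 (borrow)
  0-1-1 → 0 (borrow)
  0-0-1 → 1 (borrow)
  1-0-1 → 0
  1-1 → 0
  1-0 → 1

0b10010100101111100010100000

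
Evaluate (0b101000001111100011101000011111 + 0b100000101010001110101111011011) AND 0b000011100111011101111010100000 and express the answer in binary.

0b100001010000010010100000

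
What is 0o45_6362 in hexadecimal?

0x25cf2

Each octal digit is 3 bits: 4=100 5=101 6=110 3=011 6=110 2=010.
Group the bits into nibbles: 0010 0101 1100 1111 0010 → 25cf2.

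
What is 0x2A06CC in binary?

0b1010100000011011001100

Expand each hex digit to 4 bits: 2=0010 A=1010 0=0000 6=0110 C=1100 C=1100.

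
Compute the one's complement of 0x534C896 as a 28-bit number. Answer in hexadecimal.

Each hex digit d becomes F−d:
  5→A, 3→C, 4→B, C→3, 8→7, 9→6, 6→9

0xACB3769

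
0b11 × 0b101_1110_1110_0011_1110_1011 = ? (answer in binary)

0b1000111001010101111000001

Multiply each base-2 digit by 3, carrying:
  1×3 = 3 → write 1 carry 1
  1×3+1 = 4 → write 0 carry 2
  0×3+2 = 2 → write 0 carry 1
  1×3+1 = 4 → write 0 carry 2
  0×3+2 = 2 → write 0 carry 1
  1×3+1 = 4 → write 0 carry 2
  1×3+2 = 5 → write 1 carry 2
  1×3+2 = 5 → write 1 carry 2
  1×3+2 = 5 → write 1 carry 2
  1×3+2 = 5 → write 1 carry 2
  0×3+2 = 2 → write 0 carry 1
  0×3+1 = 1 → write 1
  0×3 = 0 → write 0
  1×3 = 3 → write 1 carry 1
  1×3+1 = 4 → write 0 carry 2
  1×3+2 = 5 → write 1 carry 2
  0×3+2 = 2 → write 0 carry 1
  1×3+1 = 4 → write 0 carry 2
  1×3+2 = 5 → write 1 carry 2
  1×3+2 = 5 → write 1 carry 2
  1×3+2 = 5 → write 1 carry 2
  0×3+2 = 2 → write 0 carry 1
  1×3+1 = 4 → write 0 carry 2
  remaining carry: 10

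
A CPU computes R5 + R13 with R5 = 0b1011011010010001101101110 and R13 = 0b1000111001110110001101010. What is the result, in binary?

Add column by column in base 2, right to left:
  0+0 = 0
  1+1 = 0 carry 1
  1+0+1 = 0 carry 1
  1+1+1 = 1 carry 1
  0+0+1 = 1
  1+1 = 0 carry 1
  1+1+1 = 1 carry 1
  0+0+1 = 1
  1+0 = 1
  1+0 = 1
  0+1 = 1
  0+1 = 1
  0+0 = 0
  1+1 = 0 carry 1
  0+1+1 = 0 carry 1
  0+1+1 = 0 carry 1
  1+0+1 = 0 carry 1
  0+0+1 = 1
  1+1 = 0 carry 1
  1+1+1 = 1 carry 1
  0+1+1 = 0 carry 1
  1+0+1 = 0 carry 1
  1+0+1 = 0 carry 1
  0+0+1 = 1
  1+1 = 0 carry 1
  final carry 1

0b10100010100000111111011000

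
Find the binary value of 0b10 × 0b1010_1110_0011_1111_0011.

0b101011100011111100110

Multiply each base-2 digit by 2, carrying:
  1×2 = 2 → write 0 carry 1
  1×2+1 = 3 → write 1 carry 1
  0×2+1 = 1 → write 1
  0×2 = 0 → write 0
  1×2 = 2 → write 0 carry 1
  1×2+1 = 3 → write 1 carry 1
  1×2+1 = 3 → write 1 carry 1
  1×2+1 = 3 → write 1 carry 1
  1×2+1 = 3 → write 1 carry 1
  1×2+1 = 3 → write 1 carry 1
  0×2+1 = 1 → write 1
  0×2 = 0 → write 0
  0×2 = 0 → write 0
  1×2 = 2 → write 0 carry 1
  1×2+1 = 3 → write 1 carry 1
  1×2+1 = 3 → write 1 carry 1
  0×2+1 = 1 → write 1
  1×2 = 2 → write 0 carry 1
  0×2+1 = 1 → write 1
  1×2 = 2 → write 0 carry 1
  remaining carry: 1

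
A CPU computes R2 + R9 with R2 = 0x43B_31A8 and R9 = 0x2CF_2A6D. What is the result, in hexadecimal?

Add column by column in base 16, right to left:
  8+D = 5 carry 1
  A+6+1 = 1 carry 1
  1+A+1 = C
  3+2 = 5
  B+F = A carry 1
  3+C+1 = 0 carry 1
  4+2+1 = 7

0x70A5C15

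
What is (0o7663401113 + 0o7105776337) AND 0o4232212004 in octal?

Add column by column in base 8, right to left:
  3+7 = 2 carry 1
  1+3+1 = 5
  1+3 = 4
  1+6 = 7
  0+7 = 7
  4+7 = 3 carry 1
  3+5+1 = 1 carry 1
  6+0+1 = 7
  6+1 = 7
  7+7 = 6 carry 1
  final carry 1
Sum = 0o16771377452; now AND with 0o4232212004:
  1&0=0, 6&4=4, 7&2=2, 7&3=3, 1&2=0, 3&2=2, 7&1=1, 7&2=2, 4&0=0, 5&0=0, 2&4=0

0o4230212000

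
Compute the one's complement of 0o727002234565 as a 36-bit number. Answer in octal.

Each oct digit d becomes 7−d:
  7→0, 2→5, 7→0, 0→7, 0→7, 2→5, 2→5, 3→4, 4→3, 5→2, 6→1, 5→2

0o050775543212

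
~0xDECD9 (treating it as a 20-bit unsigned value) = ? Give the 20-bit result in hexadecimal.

Each hex digit d becomes F−d:
  D→2, E→1, C→3, D→2, 9→6

0x21326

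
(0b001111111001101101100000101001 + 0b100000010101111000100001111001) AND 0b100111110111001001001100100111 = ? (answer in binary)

0b100000000111000000000000100010

Add column by column in base 2, right to left:
  1+1 = 0 carry 1
  0+0+1 = 1
  0+0 = 0
  1+1 = 0 carry 1
  0+1+1 = 0 carry 1
  1+1+1 = 1 carry 1
  0+1+1 = 0 carry 1
  0+0+1 = 1
  0+0 = 0
  0+0 = 0
  0+0 = 0
  1+1 = 0 carry 1
  1+0+1 = 0 carry 1
  0+0+1 = 1
  1+0 = 1
  1+1 = 0 carry 1
  0+1+1 = 0 carry 1
  1+1+1 = 1 carry 1
  1+1+1 = 1 carry 1
  0+0+1 = 1
  0+1 = 1
  1+0 = 1
  1+1 = 0 carry 1
  1+0+1 = 0 carry 1
  1+0+1 = 0 carry 1
  1+0+1 = 0 carry 1
  1+0+1 = 0 carry 1
  1+0+1 = 0 carry 1
  0+0+1 = 1
  0+1 = 1
Sum = 0b110000001111100110000010100010; now AND with 0b100111110111001001001100100111:
  110000001111100110000010100010
& 100111110111001001001100100111
= 100000000111000000000000100010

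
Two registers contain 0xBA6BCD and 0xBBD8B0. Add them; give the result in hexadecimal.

0x176447D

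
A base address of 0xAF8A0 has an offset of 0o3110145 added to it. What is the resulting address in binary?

0b101111000100100000101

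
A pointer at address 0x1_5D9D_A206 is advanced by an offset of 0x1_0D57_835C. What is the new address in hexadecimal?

0x26AF52562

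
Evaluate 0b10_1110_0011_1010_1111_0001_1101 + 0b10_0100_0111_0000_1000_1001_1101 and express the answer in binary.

0b101001010101011011110111010

Add column by column in base 2, right to left:
  1+1 = 0 carry 1
  0+0+1 = 1
  1+1 = 0 carry 1
  1+1+1 = 1 carry 1
  1+1+1 = 1 carry 1
  0+0+1 = 1
  0+0 = 0
  0+1 = 1
  1+0 = 1
  1+0 = 1
  1+0 = 1
  1+1 = 0 carry 1
  0+0+1 = 1
  1+0 = 1
  0+0 = 0
  1+0 = 1
  1+1 = 0 carry 1
  1+1+1 = 1 carry 1
  0+1+1 = 0 carry 1
  0+0+1 = 1
  0+0 = 0
  1+0 = 1
  1+1 = 0 carry 1
  1+0+1 = 0 carry 1
  0+0+1 = 1
  1+1 = 0 carry 1
  final carry 1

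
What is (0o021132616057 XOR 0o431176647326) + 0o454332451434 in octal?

0o1064376523025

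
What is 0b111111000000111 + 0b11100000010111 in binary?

0b1011011000011110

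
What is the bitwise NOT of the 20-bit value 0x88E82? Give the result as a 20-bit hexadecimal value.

0x7717D

Each hex digit d becomes F−d:
  8→7, 8→7, E→1, 8→7, 2→D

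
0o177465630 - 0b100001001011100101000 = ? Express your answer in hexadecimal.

0x1EDD470

0o177465630 = 0x1FE6B98 in hexadecimal.
0b100001001011100101000 = 0x109728 in hexadecimal.
Subtract column by column in base 16:
  8-8 → 0
  9-2 → 7
  B-7 → 4
  6-9 → D (borrow)
  E-0-1 → D
  F-1 → E
  1-0 → 1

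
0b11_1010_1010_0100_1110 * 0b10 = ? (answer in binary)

0b1110101010010011100

Multiply each base-2 digit by 2, carrying:
  0×2 = 0 → write 0
  1×2 = 2 → write 0 carry 1
  1×2+1 = 3 → write 1 carry 1
  1×2+1 = 3 → write 1 carry 1
  0×2+1 = 1 → write 1
  0×2 = 0 → write 0
  1×2 = 2 → write 0 carry 1
  0×2+1 = 1 → write 1
  0×2 = 0 → write 0
  1×2 = 2 → write 0 carry 1
  0×2+1 = 1 → write 1
  1×2 = 2 → write 0 carry 1
  0×2+1 = 1 → write 1
  1×2 = 2 → write 0 carry 1
  0×2+1 = 1 → write 1
  1×2 = 2 → write 0 carry 1
  1×2+1 = 3 → write 1 carry 1
  1×2+1 = 3 → write 1 carry 1
  remaining carry: 1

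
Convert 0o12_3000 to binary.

0b1010011000000000

Each octal digit is 3 bits: 1=001 2=010 3=011 0=000 0=000 0=000.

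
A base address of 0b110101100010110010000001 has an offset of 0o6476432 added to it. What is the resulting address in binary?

0b111100001010100110011011

0o6476432 = 0b110100111110100011010 in binary.
Add column by column in base 2, right to left:
  1+0 = 1
  0+1 = 1
  0+0 = 0
  0+1 = 1
  0+1 = 1
  0+0 = 0
  0+0 = 0
  1+0 = 1
  0+1 = 1
  0+0 = 0
  1+1 = 0 carry 1
  1+1+1 = 1 carry 1
  0+1+1 = 0 carry 1
  1+1+1 = 1 carry 1
  0+1+1 = 0 carry 1
  0+0+1 = 1
  0+0 = 0
  1+1 = 0 carry 1
  1+0+1 = 0 carry 1
  0+1+1 = 0 carry 1
  1+1+1 = 1 carry 1
  0+0+1 = 1
  1+0 = 1
  1+0 = 1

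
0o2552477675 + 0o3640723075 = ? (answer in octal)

0o6413422772

Add column by column in base 8, right to left:
  5+5 = 2 carry 1
  7+7+1 = 7 carry 1
  6+0+1 = 7
  7+3 = 2 carry 1
  7+2+1 = 2 carry 1
  4+7+1 = 4 carry 1
  2+0+1 = 3
  5+4 = 1 carry 1
  5+6+1 = 4 carry 1
  2+3+1 = 6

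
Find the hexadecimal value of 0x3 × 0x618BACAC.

Multiply each base-16 digit by 3, carrying:
  C×3 = 36 → write 4 carry 2
  A×3+2 = 32 → write 0 carry 2
  C×3+2 = 38 → write 6 carry 2
  A×3+2 = 32 → write 0 carry 2
  B×3+2 = 35 → write 3 carry 2
  8×3+2 = 26 → write A carry 1
  1×3+1 = 4 → write 4
  6×3 = 18 → write 2 carry 1
  remaining carry: 1

0x124A30604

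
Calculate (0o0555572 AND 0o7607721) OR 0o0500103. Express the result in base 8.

0o505523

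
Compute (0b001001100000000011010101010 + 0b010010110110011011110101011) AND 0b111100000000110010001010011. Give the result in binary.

0b11100000000010010001010001

Add column by column in base 2, right to left:
  0+1 = 1
  1+1 = 0 carry 1
  0+0+1 = 1
  1+1 = 0 carry 1
  0+0+1 = 1
  1+1 = 0 carry 1
  0+0+1 = 1
  1+1 = 0 carry 1
  0+1+1 = 0 carry 1
  1+1+1 = 1 carry 1
  1+1+1 = 1 carry 1
  0+0+1 = 1
  0+1 = 1
  0+1 = 1
  0+0 = 0
  0+0 = 0
  0+1 = 1
  0+1 = 1
  0+0 = 0
  0+1 = 1
  1+1 = 0 carry 1
  1+0+1 = 0 carry 1
  0+1+1 = 0 carry 1
  0+0+1 = 1
  1+0 = 1
  0+1 = 1
Sum = 0b11100010110011111001010101; now AND with 0b111100000000110010001010011:
  011100010110011111001010101
& 111100000000110010001010011
= 011100000000010010001010001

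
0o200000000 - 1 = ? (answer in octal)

0o177777777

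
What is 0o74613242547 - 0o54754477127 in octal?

Subtract column by column in base 8:
  7-7 → 0
  4-2 → 2
  5-1 → 4
  2-7 → 3 (borrow)
  4-7-1 → 4 (borrow)
  2-4-1 → 5 (borrow)
  3-4-1 → 6 (borrow)
  1-5-1 → 3 (borrow)
  6-7-1 → 6 (borrow)
  4-4-1 → 7 (borrow)
  7-5-1 → 1

0o17636543420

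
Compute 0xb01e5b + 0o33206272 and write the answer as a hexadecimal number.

0o33206272 = 0x6d0cba in hexadecimal.
Add column by column in base 16, right to left:
  b+a = 5 carry 1
  5+b+1 = 1 carry 1
  e+c+1 = b carry 1
  1+0+1 = 2
  0+d = d
  b+6 = 1 carry 1
  final carry 1

0x11d2b15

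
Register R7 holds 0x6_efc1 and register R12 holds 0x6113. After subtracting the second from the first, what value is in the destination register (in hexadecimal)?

0x68eae

Subtract column by column in base 16:
  1-3 → e (borrow)
  c-1-1 → a
  f-1 → e
  e-6 → 8
  6-0 → 6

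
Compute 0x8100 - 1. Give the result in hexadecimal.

0x80FF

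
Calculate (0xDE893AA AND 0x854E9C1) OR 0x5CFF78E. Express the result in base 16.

0xDCFF78E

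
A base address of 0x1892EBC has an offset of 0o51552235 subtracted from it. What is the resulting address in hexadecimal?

0xE25A1F

0o51552235 = 0xA6D49D in hexadecimal.
Subtract column by column in base 16:
  C-D → F (borrow)
  B-9-1 → 1
  E-4 → A
  2-D → 5 (borrow)
  9-6-1 → 2
  8-A → E (borrow)
  1-0-1 → 0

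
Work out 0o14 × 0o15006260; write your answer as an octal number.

0o234114100

Multiply each base-8 digit by 12, carrying:
  0×12 = 0 → write 0
  6×12 = 72 → write 0 carry 9
  2×12+9 = 33 → write 1 carry 4
  6×12+4 = 76 → write 4 carry 9
  0×12+9 = 9 → write 1 carry 1
  0×12+1 = 1 → write 1
  5×12 = 60 → write 4 carry 7
  1×12+7 = 19 → write 3 carry 2
  remaining carry: 2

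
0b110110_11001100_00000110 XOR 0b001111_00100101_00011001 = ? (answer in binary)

0b1110011110100100011111

XOR bit by bit (1 where the bits differ):
  1101101100110000000110
^ 0011110010010100011001
= 1110011110100100011111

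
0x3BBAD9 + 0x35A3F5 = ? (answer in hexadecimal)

Add column by column in base 16, right to left:
  9+5 = E
  D+F = C carry 1
  A+3+1 = E
  B+A = 5 carry 1
  B+5+1 = 1 carry 1
  3+3+1 = 7

0x715ECE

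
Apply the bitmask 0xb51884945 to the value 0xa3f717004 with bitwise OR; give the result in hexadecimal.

0xb7ff97945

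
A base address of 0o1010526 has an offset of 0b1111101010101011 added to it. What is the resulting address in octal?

0b1111101010101011 = 0o175253 in octal.
Add column by column in base 8, right to left:
  6+3 = 1 carry 1
  2+5+1 = 0 carry 1
  5+2+1 = 0 carry 1
  0+5+1 = 6
  1+7 = 0 carry 1
  0+1+1 = 2
  1+0 = 1

0o1206001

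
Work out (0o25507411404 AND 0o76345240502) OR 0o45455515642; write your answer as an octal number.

0o65555515642

0o25507411404 AND 0o76345240502 = 0o24105000400.
Then OR with 0o45455515642.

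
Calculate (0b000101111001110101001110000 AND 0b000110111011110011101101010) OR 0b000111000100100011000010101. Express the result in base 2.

0b111111101110011001110101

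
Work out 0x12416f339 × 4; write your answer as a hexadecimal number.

Multiply each base-16 digit by 4, carrying:
  9×4 = 36 → write 4 carry 2
  3×4+2 = 14 → write e
  3×4 = 12 → write c
  f×4 = 60 → write c carry 3
  6×4+3 = 27 → write b carry 1
  1×4+1 = 5 → write 5
  4×4 = 16 → write 0 carry 1
  2×4+1 = 9 → write 9
  1×4 = 4 → write 4

0x4905bcce4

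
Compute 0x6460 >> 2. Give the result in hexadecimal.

2 bits is not a whole number of base-16 digits; in binary: 110010001100000 >> 2 = 1100100011000.

0x1918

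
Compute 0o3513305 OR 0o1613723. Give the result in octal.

OR each oct digit independently (no carries):
  3|1=3, 5|6=7, 1|1=1, 3|3=3, 3|7=7, 0|2=2, 5|3=7

0o3713727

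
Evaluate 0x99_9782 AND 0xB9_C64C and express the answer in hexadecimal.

0x998600

AND each hex digit independently (no carries):
  9&B=9, 9&9=9, 9&C=8, 7&6=6, 8&4=0, 2&C=0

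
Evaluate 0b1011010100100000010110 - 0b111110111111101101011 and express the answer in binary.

0b11011100100010101011

Subtract column by column in base 2:
  0-1 → 1 (borrow)
  1-1-1 → 1 (borrow)
  1-0-1 → 0
  0-1 → 1 (borrow)
  1-0-1 → 0
  0-1 → 1 (borrow)
  0-1-1 → 0 (borrow)
  0-0-1 → 1 (borrow)
  0-1-1 → 0 (borrow)
  0-1-1 → 0 (borrow)
  0-1-1 → 0 (borrow)
  1-1-1 → 1 (borrow)
  0-1-1 → 0 (borrow)
  0-1-1 → 0 (borrow)
  1-1-1 → 1 (borrow)
  0-0-1 → 1 (borrow)
  1-1-1 → 1 (borrow)
  0-1-1 → 0 (borrow)
  1-1-1 → 1 (borrow)
  1-1-1 → 1 (borrow)
  0-1-1 → 0 (borrow)
  1-0-1 → 0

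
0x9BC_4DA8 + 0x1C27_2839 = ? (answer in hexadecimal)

Add column by column in base 16, right to left:
  8+9 = 1 carry 1
  A+3+1 = E
  D+8 = 5 carry 1
  4+2+1 = 7
  C+7 = 3 carry 1
  B+2+1 = E
  9+C = 5 carry 1
  0+1+1 = 2

0x25E375E1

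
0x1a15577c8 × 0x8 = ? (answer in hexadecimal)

0xd0aabbe40

Multiply each base-16 digit by 8, carrying:
  8×8 = 64 → write 0 carry 4
  c×8+4 = 100 → write 4 carry 6
  7×8+6 = 62 → write e carry 3
  7×8+3 = 59 → write b carry 3
  5×8+3 = 43 → write b carry 2
  5×8+2 = 42 → write a carry 2
  1×8+2 = 10 → write a
  a×8 = 80 → write 0 carry 5
  1×8+5 = 13 → write d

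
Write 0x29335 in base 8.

Expand each hex digit to 4 bits: 2=0010 9=1001 3=0011 3=0011 5=0101.
Group the bits in threes: 101 001 001 100 110 101 → 511465.

0o511465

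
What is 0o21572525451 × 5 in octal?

0o130545253715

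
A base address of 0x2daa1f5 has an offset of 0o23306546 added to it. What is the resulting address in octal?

0x2daa1f5 = 0o266520765 in octal.
Add column by column in base 8, right to left:
  5+6 = 3 carry 1
  6+4+1 = 3 carry 1
  7+5+1 = 5 carry 1
  0+6+1 = 7
  2+0 = 2
  5+3 = 0 carry 1
  6+3+1 = 2 carry 1
  6+2+1 = 1 carry 1
  2+0+1 = 3

0o312027533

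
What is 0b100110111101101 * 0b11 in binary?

0b1110100111000111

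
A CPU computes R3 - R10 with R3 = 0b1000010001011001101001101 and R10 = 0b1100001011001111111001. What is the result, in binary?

0b110101111111111101010100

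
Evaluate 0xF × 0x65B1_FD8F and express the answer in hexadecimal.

0x5F56DDB61

Multiply each base-16 digit by 15, carrying:
  F×15 = 225 → write 1 carry 14
  8×15+14 = 134 → write 6 carry 8
  D×15+8 = 203 → write B carry 12
  F×15+12 = 237 → write D carry 14
  1×15+14 = 29 → write D carry 1
  B×15+1 = 166 → write 6 carry 10
  5×15+10 = 85 → write 5 carry 5
  6×15+5 = 95 → write F carry 5
  remaining carry: 5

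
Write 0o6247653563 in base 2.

0b110010100111110101011101110011

Each octal digit is 3 bits: 6=110 2=010 4=100 7=111 6=110 5=101 3=011 5=101 6=110 3=011.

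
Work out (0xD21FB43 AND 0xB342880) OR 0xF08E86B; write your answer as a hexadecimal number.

0xD21FB43 AND 0xB342880 = 0x9202800.
Then OR with 0xF08E86B.

0xF28E86B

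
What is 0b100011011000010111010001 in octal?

0o43302721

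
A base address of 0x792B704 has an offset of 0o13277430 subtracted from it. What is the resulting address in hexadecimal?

0o13277430 = 0x2D7F18 in hexadecimal.
Subtract column by column in base 16:
  4-8 → C (borrow)
  0-1-1 → E (borrow)
  7-F-1 → 7 (borrow)
  B-7-1 → 3
  2-D → 5 (borrow)
  9-2-1 → 6
  7-0 → 7

0x76537EC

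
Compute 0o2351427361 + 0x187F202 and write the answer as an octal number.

0o2513420363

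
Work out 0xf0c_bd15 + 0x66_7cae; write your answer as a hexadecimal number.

0xf7339c3

Add column by column in base 16, right to left:
  5+e = 3 carry 1
  1+a+1 = c
  d+c = 9 carry 1
  b+7+1 = 3 carry 1
  c+6+1 = 3 carry 1
  0+6+1 = 7
  f+0 = f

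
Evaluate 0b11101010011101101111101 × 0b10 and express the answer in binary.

0b111010100111011011111010

Multiply each base-2 digit by 2, carrying:
  1×2 = 2 → write 0 carry 1
  0×2+1 = 1 → write 1
  1×2 = 2 → write 0 carry 1
  1×2+1 = 3 → write 1 carry 1
  1×2+1 = 3 → write 1 carry 1
  1×2+1 = 3 → write 1 carry 1
  1×2+1 = 3 → write 1 carry 1
  0×2+1 = 1 → write 1
  1×2 = 2 → write 0 carry 1
  1×2+1 = 3 → write 1 carry 1
  0×2+1 = 1 → write 1
  1×2 = 2 → write 0 carry 1
  1×2+1 = 3 → write 1 carry 1
  1×2+1 = 3 → write 1 carry 1
  0×2+1 = 1 → write 1
  0×2 = 0 → write 0
  1×2 = 2 → write 0 carry 1
  0×2+1 = 1 → write 1
  1×2 = 2 → write 0 carry 1
  0×2+1 = 1 → write 1
  1×2 = 2 → write 0 carry 1
  1×2+1 = 3 → write 1 carry 1
  1×2+1 = 3 → write 1 carry 1
  remaining carry: 1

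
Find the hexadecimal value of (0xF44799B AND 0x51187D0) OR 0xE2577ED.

0xF2577FD

0xF44799B AND 0x51187D0 = 0x5000190.
Then OR with 0xE2577ED.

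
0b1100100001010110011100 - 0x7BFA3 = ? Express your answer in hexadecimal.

0x2A55F9

0b1100100001010110011100 = 0x32159C in hexadecimal.
Subtract column by column in base 16:
  C-3 → 9
  9-A → F (borrow)
  5-F-1 → 5 (borrow)
  1-B-1 → 5 (borrow)
  2-7-1 → A (borrow)
  3-0-1 → 2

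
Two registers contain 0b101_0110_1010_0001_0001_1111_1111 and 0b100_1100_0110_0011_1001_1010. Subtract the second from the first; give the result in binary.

Subtract column by column in base 2:
  1-0 → 1
  1-1 → 0
  1-0 → 1
  1-1 → 0
  1-1 → 0
  1-0 → 1
  1-0 → 1
  1-1 → 0
  1-1 → 0
  0-1 → 1 (borrow)
  0-0-1 → 1 (borrow)
  0-0-1 → 1 (borrow)
  1-0-1 → 0
  0-1 → 1 (borrow)
  0-1-1 → 0 (borrow)
  0-0-1 → 1 (borrow)
  0-0-1 → 1 (borrow)
  1-0-1 → 0
  0-1 → 1 (borrow)
  1-1-1 → 1 (borrow)
  0-0-1 → 1 (borrow)
  1-0-1 → 0
  1-1 → 0
  0-0 → 0
  1-0 → 1
  0-0 → 0
  1-0 → 1

0b101000111011010111001100101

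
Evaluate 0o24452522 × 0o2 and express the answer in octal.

0o51125244

Multiply each base-8 digit by 2, carrying:
  2×2 = 4 → write 4
  2×2 = 4 → write 4
  5×2 = 10 → write 2 carry 1
  2×2+1 = 5 → write 5
  5×2 = 10 → write 2 carry 1
  4×2+1 = 9 → write 1 carry 1
  4×2+1 = 9 → write 1 carry 1
  2×2+1 = 5 → write 5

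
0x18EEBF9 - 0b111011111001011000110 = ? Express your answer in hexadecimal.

0x170F933

0b111011111001011000110 = 0x1DF2C6 in hexadecimal.
Subtract column by column in base 16:
  9-6 → 3
  F-C → 3
  B-2 → 9
  E-F → F (borrow)
  E-D-1 → 0
  8-1 → 7
  1-0 → 1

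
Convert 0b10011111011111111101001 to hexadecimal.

Group the bits into nibbles: 0100 1111 1011 1111 1110 1001 → 4FBFE9.

0x4FBFE9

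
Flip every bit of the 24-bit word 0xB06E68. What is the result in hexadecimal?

0x4F9197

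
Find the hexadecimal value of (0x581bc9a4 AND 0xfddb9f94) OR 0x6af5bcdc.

0x581bc9a4 AND 0xfddb9f94 = 0x581b8984.
Then OR with 0x6af5bcdc.

0x7affbddc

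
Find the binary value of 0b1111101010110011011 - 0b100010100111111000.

Subtract column by column in base 2:
  1-0 → 1
  1-0 → 1
  0-0 → 0
  1-1 → 0
  1-1 → 0
  0-1 → 1 (borrow)
  0-1-1 → 0 (borrow)
  1-1-1 → 1 (borrow)
  1-1-1 → 1 (borrow)
  0-0-1 → 1 (borrow)
  1-0-1 → 0
  0-1 → 1 (borrow)
  1-0-1 → 0
  0-1 → 1 (borrow)
  1-0-1 → 0
  1-0 → 1
  1-0 → 1
  1-1 → 0
  1-0 → 1

0b1011010101110100011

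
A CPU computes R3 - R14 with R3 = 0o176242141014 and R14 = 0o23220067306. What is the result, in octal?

0o153022051506

Subtract column by column in base 8:
  4-6 → 6 (borrow)
  1-0-1 → 0
  0-3 → 5 (borrow)
  1-7-1 → 1 (borrow)
  4-6-1 → 5 (borrow)
  1-0-1 → 0
  2-0 → 2
  4-2 → 2
  2-2 → 0
  6-3 → 3
  7-2 → 5
  1-0 → 1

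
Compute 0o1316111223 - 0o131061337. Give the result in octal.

0o1165027664

Subtract column by column in base 8:
  3-7 → 4 (borrow)
  2-3-1 → 6 (borrow)
  2-3-1 → 6 (borrow)
  1-1-1 → 7 (borrow)
  1-6-1 → 2 (borrow)
  1-0-1 → 0
  6-1 → 5
  1-3 → 6 (borrow)
  3-1-1 → 1
  1-0 → 1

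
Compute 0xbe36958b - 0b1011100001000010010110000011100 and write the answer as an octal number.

0o14205264557

0xbe36958b = 0o27615512613 in octal.
0b1011100001000010010110000011100 = 0o13410226034 in octal.
Subtract column by column in base 8:
  3-4 → 7 (borrow)
  1-3-1 → 5 (borrow)
  6-0-1 → 5
  2-6 → 4 (borrow)
  1-2-1 → 6 (borrow)
  5-2-1 → 2
  5-0 → 5
  1-1 → 0
  6-4 → 2
  7-3 → 4
  2-1 → 1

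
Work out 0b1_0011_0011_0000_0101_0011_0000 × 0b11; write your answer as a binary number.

0b11100110010000111110010000

Multiply each base-2 digit by 3, carrying:
  0×3 = 0 → write 0
  0×3 = 0 → write 0
  0×3 = 0 → write 0
  0×3 = 0 → write 0
  1×3 = 3 → write 1 carry 1
  1×3+1 = 4 → write 0 carry 2
  0×3+2 = 2 → write 0 carry 1
  0×3+1 = 1 → write 1
  1×3 = 3 → write 1 carry 1
  0×3+1 = 1 → write 1
  1×3 = 3 → write 1 carry 1
  0×3+1 = 1 → write 1
  0×3 = 0 → write 0
  0×3 = 0 → write 0
  0×3 = 0 → write 0
  0×3 = 0 → write 0
  1×3 = 3 → write 1 carry 1
  1×3+1 = 4 → write 0 carry 2
  0×3+2 = 2 → write 0 carry 1
  0×3+1 = 1 → write 1
  1×3 = 3 → write 1 carry 1
  1×3+1 = 4 → write 0 carry 2
  0×3+2 = 2 → write 0 carry 1
  0×3+1 = 1 → write 1
  1×3 = 3 → write 1 carry 1
  remaining carry: 1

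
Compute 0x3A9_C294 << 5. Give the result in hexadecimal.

0x75385280

5 bits is not a whole number of base-16 digits; in binary: 11101010011100001010010100 << 5 = 1110101001110000101001010000000.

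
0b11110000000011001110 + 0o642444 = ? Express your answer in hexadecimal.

0b11110000000011001110 = 0xF00CE in hexadecimal.
0o642444 = 0x34524 in hexadecimal.
Add column by column in base 16, right to left:
  E+4 = 2 carry 1
  C+2+1 = F
  0+5 = 5
  0+4 = 4
  F+3 = 2 carry 1
  final carry 1

0x1245F2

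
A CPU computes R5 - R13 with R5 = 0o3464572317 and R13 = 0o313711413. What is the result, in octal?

0o3150660704

Subtract column by column in base 8:
  7-3 → 4
  1-1 → 0
  3-4 → 7 (borrow)
  2-1-1 → 0
  7-1 → 6
  5-7 → 6 (borrow)
  4-3-1 → 0
  6-1 → 5
  4-3 → 1
  3-0 → 3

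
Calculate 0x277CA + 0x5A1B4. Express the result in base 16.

Add column by column in base 16, right to left:
  A+4 = E
  C+B = 7 carry 1
  7+1+1 = 9
  7+A = 1 carry 1
  2+5+1 = 8

0x8197E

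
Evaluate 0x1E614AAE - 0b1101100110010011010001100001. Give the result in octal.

0o2062013115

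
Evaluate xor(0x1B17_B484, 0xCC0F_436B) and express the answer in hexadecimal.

XOR each hex digit independently (no carries):
  1^C=D, B^C=7, 1^0=1, 7^F=8, B^4=F, 4^3=7, 8^6=E, 4^B=F

0xD718F7EF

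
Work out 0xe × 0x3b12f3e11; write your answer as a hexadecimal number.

Multiply each base-16 digit by 14, carrying:
  1×14 = 14 → write e
  1×14 = 14 → write e
  e×14 = 196 → write 4 carry 12
  3×14+12 = 54 → write 6 carry 3
  f×14+3 = 213 → write 5 carry 13
  2×14+13 = 41 → write 9 carry 2
  1×14+2 = 16 → write 0 carry 1
  b×14+1 = 155 → write b carry 9
  3×14+9 = 51 → write 3 carry 3
  remaining carry: 3

0x33b09564ee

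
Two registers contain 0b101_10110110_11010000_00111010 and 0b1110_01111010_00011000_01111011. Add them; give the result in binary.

0b10100001100001110100010110101

Add column by column in base 2, right to left:
  0+1 = 1
  1+1 = 0 carry 1
  0+0+1 = 1
  1+1 = 0 carry 1
  1+1+1 = 1 carry 1
  1+1+1 = 1 carry 1
  0+1+1 = 0 carry 1
  0+0+1 = 1
  0+0 = 0
  0+0 = 0
  0+0 = 0
  0+1 = 1
  1+1 = 0 carry 1
  0+0+1 = 1
  1+0 = 1
  1+0 = 1
  0+0 = 0
  1+1 = 0 carry 1
  1+0+1 = 0 carry 1
  0+1+1 = 0 carry 1
  1+1+1 = 1 carry 1
  1+1+1 = 1 carry 1
  0+1+1 = 0 carry 1
  1+0+1 = 0 carry 1
  1+0+1 = 0 carry 1
  0+1+1 = 0 carry 1
  1+1+1 = 1 carry 1
  0+1+1 = 0 carry 1
  final carry 1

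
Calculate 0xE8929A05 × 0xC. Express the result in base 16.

Multiply each base-16 digit by 12, carrying:
  5×12 = 60 → write C carry 3
  0×12+3 = 3 → write 3
  A×12 = 120 → write 8 carry 7
  9×12+7 = 115 → write 3 carry 7
  2×12+7 = 31 → write F carry 1
  9×12+1 = 109 → write D carry 6
  8×12+6 = 102 → write 6 carry 6
  E×12+6 = 174 → write E carry 10
  remaining carry: A

0xAE6DF383C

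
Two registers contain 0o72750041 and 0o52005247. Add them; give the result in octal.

Add column by column in base 8, right to left:
  1+7 = 0 carry 1
  4+4+1 = 1 carry 1
  0+2+1 = 3
  0+5 = 5
  5+0 = 5
  7+0 = 7
  2+2 = 4
  7+5 = 4 carry 1
  final carry 1

0o144755310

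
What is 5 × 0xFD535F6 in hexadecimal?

0x4F2A0DCE

Multiply each base-16 digit by 5, carrying:
  6×5 = 30 → write E carry 1
  F×5+1 = 76 → write C carry 4
  5×5+4 = 29 → write D carry 1
  3×5+1 = 16 → write 0 carry 1
  5×5+1 = 26 → write A carry 1
  D×5+1 = 66 → write 2 carry 4
  F×5+4 = 79 → write F carry 4
  remaining carry: 4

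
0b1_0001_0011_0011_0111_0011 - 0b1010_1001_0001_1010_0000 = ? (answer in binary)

0b1101010000111010011

Subtract column by column in base 2:
  1-0 → 1
  1-0 → 1
  0-0 → 0
  0-0 → 0
  1-0 → 1
  1-1 → 0
  1-0 → 1
  0-1 → 1 (borrow)
  1-1-1 → 1 (borrow)
  1-0-1 → 0
  0-0 → 0
  0-0 → 0
  1-1 → 0
  1-0 → 1
  0-0 → 0
  0-1 → 1 (borrow)
  1-0-1 → 0
  0-1 → 1 (borrow)
  0-0-1 → 1 (borrow)
  0-1-1 → 0 (borrow)
  1-0-1 → 0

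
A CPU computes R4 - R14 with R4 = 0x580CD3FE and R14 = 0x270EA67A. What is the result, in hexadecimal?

Subtract column by column in base 16:
  E-A → 4
  F-7 → 8
  3-6 → D (borrow)
  D-A-1 → 2
  C-E → E (borrow)
  0-0-1 → F (borrow)
  8-7-1 → 0
  5-2 → 3

0x30FE2D84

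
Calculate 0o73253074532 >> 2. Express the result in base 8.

0o16652617126

2 bits is not a whole number of base-8 digits; in binary: 111011010101011000111100101011010 >> 2 = 1110110101010110001111001010110.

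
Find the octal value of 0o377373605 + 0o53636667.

0o453232474

Add column by column in base 8, right to left:
  5+7 = 4 carry 1
  0+6+1 = 7
  6+6 = 4 carry 1
  3+6+1 = 2 carry 1
  7+3+1 = 3 carry 1
  3+6+1 = 2 carry 1
  7+3+1 = 3 carry 1
  7+5+1 = 5 carry 1
  3+0+1 = 4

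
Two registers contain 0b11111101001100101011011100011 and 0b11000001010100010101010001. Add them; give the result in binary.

Add column by column in base 2, right to left:
  1+1 = 0 carry 1
  1+0+1 = 0 carry 1
  0+0+1 = 1
  0+0 = 0
  0+1 = 1
  1+0 = 1
  1+1 = 0 carry 1
  1+0+1 = 0 carry 1
  0+1+1 = 0 carry 1
  1+0+1 = 0 carry 1
  1+1+1 = 1 carry 1
  0+0+1 = 1
  1+0 = 1
  0+0 = 0
  1+1 = 0 carry 1
  0+0+1 = 1
  0+1 = 1
  1+0 = 1
  1+1 = 0 carry 1
  0+0+1 = 1
  0+0 = 0
  1+0 = 1
  0+0 = 0
  1+0 = 1
  1+1 = 0 carry 1
  1+1+1 = 1 carry 1
  1+0+1 = 0 carry 1
  1+0+1 = 0 carry 1
  1+0+1 = 0 carry 1
  final carry 1

0b100010101010111001110000110100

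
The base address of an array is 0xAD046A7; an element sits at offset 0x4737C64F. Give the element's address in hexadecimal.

0x52080CF6

Add column by column in base 16, right to left:
  7+F = 6 carry 1
  A+4+1 = F
  6+6 = C
  4+C = 0 carry 1
  0+7+1 = 8
  D+3 = 0 carry 1
  A+7+1 = 2 carry 1
  0+4+1 = 5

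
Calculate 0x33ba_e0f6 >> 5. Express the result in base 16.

0x19dd707

5 bits is not a whole number of base-16 digits; in binary: 110011101110101110000011110110 >> 5 = 1100111011101011100000111.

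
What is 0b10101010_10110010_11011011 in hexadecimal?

Group the bits into nibbles: 1010 1010 1011 0010 1101 1011 → aab2db.

0xaab2db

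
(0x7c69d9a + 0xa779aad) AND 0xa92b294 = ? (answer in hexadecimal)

Add column by column in base 16, right to left:
  a+d = 7 carry 1
  9+a+1 = 4 carry 1
  d+a+1 = 8 carry 1
  9+9+1 = 3 carry 1
  6+7+1 = e
  c+7 = 3 carry 1
  7+a+1 = 2 carry 1
  final carry 1
Sum = 0x123e3847; now AND with 0xa92b294:
  1&0=0, 2&a=2, 3&9=1, e&2=2, 3&b=3, 8&2=0, 4&9=0, 7&4=4

0x2123004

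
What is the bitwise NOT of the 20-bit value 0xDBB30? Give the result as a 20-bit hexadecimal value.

Each hex digit d becomes F−d:
  D→2, B→4, B→4, 3→C, 0→F

0x244CF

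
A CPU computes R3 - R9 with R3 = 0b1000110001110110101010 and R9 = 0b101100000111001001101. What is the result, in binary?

0b11010000111101011101

Subtract column by column in base 2:
  0-1 → 1 (borrow)
  1-0-1 → 0
  0-1 → 1 (borrow)
  1-1-1 → 1 (borrow)
  0-0-1 → 1 (borrow)
  1-0-1 → 0
  0-1 → 1 (borrow)
  1-0-1 → 0
  1-0 → 1
  0-1 → 1 (borrow)
  1-1-1 → 1 (borrow)
  1-1-1 → 1 (borrow)
  1-0-1 → 0
  0-0 → 0
  0-0 → 0
  0-0 → 0
  1-0 → 1
  1-1 → 0
  0-1 → 1 (borrow)
  0-0-1 → 1 (borrow)
  0-1-1 → 0 (borrow)
  1-0-1 → 0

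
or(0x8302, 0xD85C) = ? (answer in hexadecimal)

0xDB5E

OR each hex digit independently (no carries):
  8|D=D, 3|8=B, 0|5=5, 2|C=E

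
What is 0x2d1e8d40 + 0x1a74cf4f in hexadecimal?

0x47935c8f

Add column by column in base 16, right to left:
  0+f = f
  4+4 = 8
  d+f = c carry 1
  8+c+1 = 5 carry 1
  e+4+1 = 3 carry 1
  1+7+1 = 9
  d+a = 7 carry 1
  2+1+1 = 4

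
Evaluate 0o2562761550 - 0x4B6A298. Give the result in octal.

0o2105240320

0x4B6A298 = 0o455521230 in octal.
Subtract column by column in base 8:
  0-0 → 0
  5-3 → 2
  5-2 → 3
  1-1 → 0
  6-2 → 4
  7-5 → 2
  2-5 → 5 (borrow)
  6-5-1 → 0
  5-4 → 1
  2-0 → 2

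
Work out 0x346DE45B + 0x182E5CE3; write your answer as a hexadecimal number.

Add column by column in base 16, right to left:
  B+3 = E
  5+E = 3 carry 1
  4+C+1 = 1 carry 1
  E+5+1 = 4 carry 1
  D+E+1 = C carry 1
  6+2+1 = 9
  4+8 = C
  3+1 = 4

0x4C9C413E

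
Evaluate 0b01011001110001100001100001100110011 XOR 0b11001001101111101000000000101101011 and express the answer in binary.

XOR bit by bit (1 where the bits differ):
  01011001110001100001100001100110011
^ 11001001101111101000000000101101011
= 10010000011110001001100001001011000

0b10010000011110001001100001001011000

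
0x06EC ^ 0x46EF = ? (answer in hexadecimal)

XOR each hex digit independently (no carries):
  0^4=4, 6^6=0, E^E=0, C^F=3

0x4003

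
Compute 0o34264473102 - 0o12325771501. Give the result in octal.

0o21736501401

Subtract column by column in base 8:
  2-1 → 1
  0-0 → 0
  1-5 → 4 (borrow)
  3-1-1 → 1
  7-7 → 0
  4-7 → 5 (borrow)
  4-5-1 → 6 (borrow)
  6-2-1 → 3
  2-3 → 7 (borrow)
  4-2-1 → 1
  3-1 → 2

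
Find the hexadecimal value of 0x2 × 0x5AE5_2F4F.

Multiply each base-16 digit by 2, carrying:
  F×2 = 30 → write E carry 1
  4×2+1 = 9 → write 9
  F×2 = 30 → write E carry 1
  2×2+1 = 5 → write 5
  5×2 = 10 → write A
  E×2 = 28 → write C carry 1
  A×2+1 = 21 → write 5 carry 1
  5×2+1 = 11 → write B

0xB5CA5E9E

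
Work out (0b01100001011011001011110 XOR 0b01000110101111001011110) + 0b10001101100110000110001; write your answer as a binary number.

0b10110101011010000110001

First 0b01100001011011001011110 XOR 0b01000110101111001011110 = 0b00100111110100000000000.
Add column by column in base 2, right to left:
  0+1 = 1
  0+0 = 0
  0+0 = 0
  0+0 = 0
  0+1 = 1
  0+1 = 1
  0+0 = 0
  0+0 = 0
  0+0 = 0
  0+0 = 0
  0+1 = 1
  1+1 = 0 carry 1
  0+0+1 = 1
  1+0 = 1
  1+1 = 0 carry 1
  1+1+1 = 1 carry 1
  1+0+1 = 0 carry 1
  1+1+1 = 1 carry 1
  0+1+1 = 0 carry 1
  0+0+1 = 1
  1+0 = 1
  0+0 = 0
  0+1 = 1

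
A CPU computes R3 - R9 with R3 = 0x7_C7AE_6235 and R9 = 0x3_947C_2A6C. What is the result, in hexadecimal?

0x4333237C9

Subtract column by column in base 16:
  5-C → 9 (borrow)
  3-6-1 → C (borrow)
  2-A-1 → 7 (borrow)
  6-2-1 → 3
  E-C → 2
  A-7 → 3
  7-4 → 3
  C-9 → 3
  7-3 → 4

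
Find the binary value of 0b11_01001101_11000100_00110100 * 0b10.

Multiply each base-2 digit by 2, carrying:
  0×2 = 0 → write 0
  0×2 = 0 → write 0
  1×2 = 2 → write 0 carry 1
  0×2+1 = 1 → write 1
  1×2 = 2 → write 0 carry 1
  1×2+1 = 3 → write 1 carry 1
  0×2+1 = 1 → write 1
  0×2 = 0 → write 0
  0×2 = 0 → write 0
  0×2 = 0 → write 0
  1×2 = 2 → write 0 carry 1
  0×2+1 = 1 → write 1
  0×2 = 0 → write 0
  0×2 = 0 → write 0
  1×2 = 2 → write 0 carry 1
  1×2+1 = 3 → write 1 carry 1
  1×2+1 = 3 → write 1 carry 1
  0×2+1 = 1 → write 1
  1×2 = 2 → write 0 carry 1
  1×2+1 = 3 → write 1 carry 1
  0×2+1 = 1 → write 1
  0×2 = 0 → write 0
  1×2 = 2 → write 0 carry 1
  0×2+1 = 1 → write 1
  1×2 = 2 → write 0 carry 1
  1×2+1 = 3 → write 1 carry 1
  remaining carry: 1

0b110100110111000100001101000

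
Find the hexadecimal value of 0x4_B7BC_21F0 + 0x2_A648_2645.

0x75E044835

Add column by column in base 16, right to left:
  0+5 = 5
  F+4 = 3 carry 1
  1+6+1 = 8
  2+2 = 4
  C+8 = 4 carry 1
  B+4+1 = 0 carry 1
  7+6+1 = E
  B+A = 5 carry 1
  4+2+1 = 7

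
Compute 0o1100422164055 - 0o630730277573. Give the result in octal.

Subtract column by column in base 8:
  5-3 → 2
  5-7 → 6 (borrow)
  0-5-1 → 2 (borrow)
  4-7-1 → 4 (borrow)
  6-7-1 → 6 (borrow)
  1-2-1 → 6 (borrow)
  2-0-1 → 1
  2-3 → 7 (borrow)
  4-7-1 → 4 (borrow)
  0-0-1 → 7 (borrow)
  0-3-1 → 4 (borrow)
  1-6-1 → 2 (borrow)
  1-0-1 → 0

0o247471664262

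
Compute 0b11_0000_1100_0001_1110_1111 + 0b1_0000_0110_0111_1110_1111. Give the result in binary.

0b10000010010100111011110

Add column by column in base 2, right to left:
  1+1 = 0 carry 1
  1+1+1 = 1 carry 1
  1+1+1 = 1 carry 1
  1+1+1 = 1 carry 1
  0+0+1 = 1
  1+1 = 0 carry 1
  1+1+1 = 1 carry 1
  1+1+1 = 1 carry 1
  1+1+1 = 1 carry 1
  0+1+1 = 0 carry 1
  0+1+1 = 0 carry 1
  0+0+1 = 1
  0+0 = 0
  0+1 = 1
  1+1 = 0 carry 1
  1+0+1 = 0 carry 1
  0+0+1 = 1
  0+0 = 0
  0+0 = 0
  0+0 = 0
  1+1 = 0 carry 1
  1+0+1 = 0 carry 1
  final carry 1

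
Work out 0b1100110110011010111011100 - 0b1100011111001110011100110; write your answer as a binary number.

Subtract column by column in base 2:
  0-0 → 0
  0-1 → 1 (borrow)
  1-1-1 → 1 (borrow)
  1-0-1 → 0
  1-0 → 1
  0-1 → 1 (borrow)
  1-1-1 → 1 (borrow)
  1-1-1 → 1 (borrow)
  1-0-1 → 0
  0-0 → 0
  1-1 → 0
  0-1 → 1 (borrow)
  1-1-1 → 1 (borrow)
  1-0-1 → 0
  0-0 → 0
  0-1 → 1 (borrow)
  1-1-1 → 1 (borrow)
  1-1-1 → 1 (borrow)
  0-1-1 → 0 (borrow)
  1-1-1 → 1 (borrow)
  1-0-1 → 0
  0-0 → 0
  0-0 → 0
  1-1 → 0
  1-1 → 0

0b10111001100011110110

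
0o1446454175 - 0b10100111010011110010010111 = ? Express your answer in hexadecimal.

0o1446454175 = 0xC9A587D in hexadecimal.
0b10100111010011110010010111 = 0x29D3C97 in hexadecimal.
Subtract column by column in base 16:
  D-7 → 6
  7-9 → E (borrow)
  8-C-1 → B (borrow)
  5-3-1 → 1
  A-D → D (borrow)
  9-9-1 → F (borrow)
  C-2-1 → 9

0x9FD1BE6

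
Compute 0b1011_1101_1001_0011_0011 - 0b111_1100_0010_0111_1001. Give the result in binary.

Subtract column by column in base 2:
  1-1 → 0
  1-0 → 1
  0-0 → 0
  0-1 → 1 (borrow)
  1-1-1 → 1 (borrow)
  1-1-1 → 1 (borrow)
  0-1-1 → 0 (borrow)
  0-0-1 → 1 (borrow)
  1-0-1 → 0
  0-1 → 1 (borrow)
  0-0-1 → 1 (borrow)
  1-0-1 → 0
  1-0 → 1
  0-0 → 0
  1-1 → 0
  1-1 → 0
  1-1 → 0
  1-1 → 0
  0-1 → 1 (borrow)
  1-0-1 → 0

0b1000001011010111010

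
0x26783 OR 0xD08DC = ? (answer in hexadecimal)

OR each hex digit independently (no carries):
  2|D=F, 6|0=6, 7|8=F, 8|D=D, 3|C=F

0xF6FDF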